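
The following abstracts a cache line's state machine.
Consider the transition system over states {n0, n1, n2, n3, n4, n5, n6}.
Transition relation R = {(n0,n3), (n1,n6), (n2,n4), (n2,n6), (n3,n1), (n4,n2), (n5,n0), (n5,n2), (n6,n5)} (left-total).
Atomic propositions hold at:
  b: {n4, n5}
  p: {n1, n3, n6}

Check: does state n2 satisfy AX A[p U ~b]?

Sat(~b) = {n0, n1, n2, n3, n6}
A[p U ~b]: least fixpoint, start Z0 = Sat(~b) = {n0, n1, n2, n3, n6}, add states in Sat(p) with every successor in Z. Already a fixed point.
Sat(A[p U ~b]) = {n0, n1, n2, n3, n6}
Sat(AX A[p U ~b]) = {s : every successor in {n0, n1, n2, n3, n6}} = {n0, n1, n3, n4, n5}
n2 ∉ Sat(AX A[p U ~b]) = {n0, n1, n3, n4, n5}, so the formula does not hold at n2.

No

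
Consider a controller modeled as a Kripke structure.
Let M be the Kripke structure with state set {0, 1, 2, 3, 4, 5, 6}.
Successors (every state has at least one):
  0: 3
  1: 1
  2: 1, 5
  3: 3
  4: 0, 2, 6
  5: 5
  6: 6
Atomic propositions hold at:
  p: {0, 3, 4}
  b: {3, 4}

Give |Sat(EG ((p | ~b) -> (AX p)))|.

Sat(~b) = {0, 1, 2, 5, 6}
Sat(p | ~b) = {0, 1, 2, 3, 4, 5, 6}
Sat(AX p) = {s : every successor in {0, 3, 4}} = {0, 3}
Sat((p | ~b) -> (AX p)) = {0, 3}
EG ((p | ~b) -> (AX p)): greatest fixpoint, start Z0 = {0, 3}, keep only states in Sat with some successor in Z. Already a fixed point.
Sat(EG ((p | ~b) -> (AX p))) = {0, 3}
|Sat(EG ((p | ~b) -> (AX p)))| = |{0, 3}| = 2.

2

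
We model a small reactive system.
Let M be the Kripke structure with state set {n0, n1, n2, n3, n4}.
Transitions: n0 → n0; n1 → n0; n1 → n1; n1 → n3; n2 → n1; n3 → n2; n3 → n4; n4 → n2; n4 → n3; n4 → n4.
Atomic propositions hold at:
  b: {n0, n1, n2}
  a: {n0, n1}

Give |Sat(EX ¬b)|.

3

Sat(¬b) = {n3, n4}
Sat(EX ¬b) = {s : some successor in {n3, n4}} = {n1, n3, n4}
|Sat(EX ¬b)| = |{n1, n3, n4}| = 3.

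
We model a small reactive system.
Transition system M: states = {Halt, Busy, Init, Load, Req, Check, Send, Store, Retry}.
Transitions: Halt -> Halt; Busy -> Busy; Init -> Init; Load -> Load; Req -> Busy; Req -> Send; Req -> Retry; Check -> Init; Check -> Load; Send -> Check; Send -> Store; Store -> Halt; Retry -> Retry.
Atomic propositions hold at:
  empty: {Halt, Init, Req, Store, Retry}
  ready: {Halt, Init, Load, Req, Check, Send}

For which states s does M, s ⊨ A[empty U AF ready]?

{Halt, Init, Load, Req, Check, Send, Store}

AF ready: least fixpoint, start Z0 = {Halt, Init, Load, Req, Check, Send}, add states with every successor in Z. Z1 = {Halt, Init, Load, Req, Check, Send, Store}; fixed.
Sat(AF ready) = {Halt, Init, Load, Req, Check, Send, Store}
A[empty U AF ready]: least fixpoint, start Z0 = Sat(AF ready) = {Halt, Init, Load, Req, Check, Send, Store}, add states in Sat(empty) with every successor in Z. Already a fixed point.
Sat(A[empty U AF ready]) = {Halt, Init, Load, Req, Check, Send, Store}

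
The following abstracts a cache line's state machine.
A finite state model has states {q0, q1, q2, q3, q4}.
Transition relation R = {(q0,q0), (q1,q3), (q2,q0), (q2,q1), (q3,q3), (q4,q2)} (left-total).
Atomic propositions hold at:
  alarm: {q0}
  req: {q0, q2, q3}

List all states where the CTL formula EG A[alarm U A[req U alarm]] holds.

A[req U alarm]: least fixpoint, start Z0 = Sat(alarm) = {q0}, add states in Sat(req) with every successor in Z. Already a fixed point.
Sat(A[req U alarm]) = {q0}
A[alarm U A[req U alarm]]: least fixpoint, start Z0 = Sat(A[req U alarm]) = {q0}, add states in Sat(alarm) with every successor in Z. Already a fixed point.
Sat(A[alarm U A[req U alarm]]) = {q0}
EG A[alarm U A[req U alarm]]: greatest fixpoint, start Z0 = {q0}, keep only states in Sat with some successor in Z. Already a fixed point.
Sat(EG A[alarm U A[req U alarm]]) = {q0}

{q0}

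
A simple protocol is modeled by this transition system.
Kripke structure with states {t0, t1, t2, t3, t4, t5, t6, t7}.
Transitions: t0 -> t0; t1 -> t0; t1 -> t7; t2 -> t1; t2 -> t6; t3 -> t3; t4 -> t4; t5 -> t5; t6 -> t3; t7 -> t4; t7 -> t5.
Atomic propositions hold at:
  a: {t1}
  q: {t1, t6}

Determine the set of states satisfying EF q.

{t1, t2, t6}

EF q: least fixpoint, start Z0 = {t1, t6}, add states with some successor in Z. Z1 = {t1, t2, t6}; fixed.
Sat(EF q) = {t1, t2, t6}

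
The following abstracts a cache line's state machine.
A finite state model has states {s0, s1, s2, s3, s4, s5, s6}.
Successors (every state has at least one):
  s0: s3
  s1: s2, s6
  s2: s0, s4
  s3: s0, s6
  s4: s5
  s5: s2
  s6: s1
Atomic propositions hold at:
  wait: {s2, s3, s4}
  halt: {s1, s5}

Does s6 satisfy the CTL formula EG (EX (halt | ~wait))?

Sat(~wait) = {s0, s1, s5, s6}
Sat(halt | ~wait) = {s0, s1, s5, s6}
Sat(EX (halt | ~wait)) = {s : some successor in {s0, s1, s5, s6}} = {s1, s2, s3, s4, s6}
EG (EX (halt | ~wait)): greatest fixpoint, start Z0 = {s1, s2, s3, s4, s6}, keep only states in Sat with some successor in Z. Z1 = {s1, s2, s3, s6}; Z2 = {s1, s3, s6}; fixed.
Sat(EG (EX (halt | ~wait))) = {s1, s3, s6}
s6 ∈ Sat(EG (EX (halt | ~wait))) = {s1, s3, s6}, so the formula holds at s6.

Yes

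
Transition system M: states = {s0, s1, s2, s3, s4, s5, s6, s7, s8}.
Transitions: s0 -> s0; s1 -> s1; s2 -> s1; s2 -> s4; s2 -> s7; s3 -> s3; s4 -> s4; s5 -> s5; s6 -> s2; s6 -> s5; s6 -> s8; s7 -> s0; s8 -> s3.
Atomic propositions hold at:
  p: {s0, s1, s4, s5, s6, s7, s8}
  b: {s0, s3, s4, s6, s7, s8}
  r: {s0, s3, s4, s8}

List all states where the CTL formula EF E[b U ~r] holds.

Sat(~r) = {s1, s2, s5, s6, s7}
E[b U ~r]: least fixpoint, start Z0 = Sat(~r) = {s1, s2, s5, s6, s7}, add states in Sat(b) with some successor in Z. Already a fixed point.
Sat(E[b U ~r]) = {s1, s2, s5, s6, s7}
EF E[b U ~r]: least fixpoint, start Z0 = {s1, s2, s5, s6, s7}, add states with some successor in Z. Already a fixed point.
Sat(EF E[b U ~r]) = {s1, s2, s5, s6, s7}

{s1, s2, s5, s6, s7}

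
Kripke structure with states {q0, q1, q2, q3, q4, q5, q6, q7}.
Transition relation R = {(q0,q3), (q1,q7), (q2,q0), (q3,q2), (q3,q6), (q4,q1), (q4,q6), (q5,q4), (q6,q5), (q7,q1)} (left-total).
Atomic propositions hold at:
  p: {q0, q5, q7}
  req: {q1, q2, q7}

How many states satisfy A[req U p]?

A[req U p]: least fixpoint, start Z0 = Sat(p) = {q0, q5, q7}, add states in Sat(req) with every successor in Z. Z1 = {q0, q1, q2, q5, q7}; fixed.
Sat(A[req U p]) = {q0, q1, q2, q5, q7}
|Sat(A[req U p])| = |{q0, q1, q2, q5, q7}| = 5.

5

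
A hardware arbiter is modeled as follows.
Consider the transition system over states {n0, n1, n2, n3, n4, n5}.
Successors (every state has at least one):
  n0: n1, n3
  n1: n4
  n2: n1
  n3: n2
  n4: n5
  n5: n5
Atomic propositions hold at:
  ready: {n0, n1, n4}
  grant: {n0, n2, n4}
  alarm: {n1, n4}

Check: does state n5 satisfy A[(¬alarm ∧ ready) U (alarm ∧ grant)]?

Sat(¬alarm) = {n0, n2, n3, n5}
Sat(¬alarm ∧ ready) = {n0}
Sat(alarm ∧ grant) = {n4}
A[(¬alarm ∧ ready) U (alarm ∧ grant)]: least fixpoint, start Z0 = Sat((alarm ∧ grant)) = {n4}, add states in Sat(¬alarm ∧ ready) with every successor in Z. Already a fixed point.
Sat(A[(¬alarm ∧ ready) U (alarm ∧ grant)]) = {n4}
n5 ∉ Sat(A[(¬alarm ∧ ready) U (alarm ∧ grant)]) = {n4}, so the formula does not hold at n5.

No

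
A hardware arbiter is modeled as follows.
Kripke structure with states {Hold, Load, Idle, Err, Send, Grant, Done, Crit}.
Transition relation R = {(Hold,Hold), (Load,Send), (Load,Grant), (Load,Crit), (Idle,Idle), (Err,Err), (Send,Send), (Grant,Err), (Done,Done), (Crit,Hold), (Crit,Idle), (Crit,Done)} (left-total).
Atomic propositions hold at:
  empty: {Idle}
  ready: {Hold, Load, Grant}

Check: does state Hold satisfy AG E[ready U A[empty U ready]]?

A[empty U ready]: least fixpoint, start Z0 = Sat(ready) = {Hold, Load, Grant}, add states in Sat(empty) with every successor in Z. Already a fixed point.
Sat(A[empty U ready]) = {Hold, Load, Grant}
E[ready U A[empty U ready]]: least fixpoint, start Z0 = Sat(A[empty U ready]) = {Hold, Load, Grant}, add states in Sat(ready) with some successor in Z. Already a fixed point.
Sat(E[ready U A[empty U ready]]) = {Hold, Load, Grant}
AG E[ready U A[empty U ready]]: greatest fixpoint, start Z0 = {Hold, Load, Grant}, keep only states in Sat with every successor in Z. Z1 = {Hold}; fixed.
Sat(AG E[ready U A[empty U ready]]) = {Hold}
Hold ∈ Sat(AG E[ready U A[empty U ready]]) = {Hold}, so the formula holds at Hold.

Yes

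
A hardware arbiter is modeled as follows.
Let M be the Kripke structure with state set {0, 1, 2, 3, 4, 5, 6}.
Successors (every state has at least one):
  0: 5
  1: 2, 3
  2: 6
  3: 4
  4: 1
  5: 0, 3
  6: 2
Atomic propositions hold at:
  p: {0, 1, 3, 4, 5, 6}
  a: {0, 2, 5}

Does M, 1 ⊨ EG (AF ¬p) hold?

Sat(¬p) = {2}
AF ¬p: least fixpoint, start Z0 = {2}, add states with every successor in Z. Z1 = {2, 6}; fixed.
Sat(AF ¬p) = {2, 6}
EG (AF ¬p): greatest fixpoint, start Z0 = {2, 6}, keep only states in Sat with some successor in Z. Already a fixed point.
Sat(EG (AF ¬p)) = {2, 6}
1 ∉ Sat(EG (AF ¬p)) = {2, 6}, so the formula does not hold at 1.

No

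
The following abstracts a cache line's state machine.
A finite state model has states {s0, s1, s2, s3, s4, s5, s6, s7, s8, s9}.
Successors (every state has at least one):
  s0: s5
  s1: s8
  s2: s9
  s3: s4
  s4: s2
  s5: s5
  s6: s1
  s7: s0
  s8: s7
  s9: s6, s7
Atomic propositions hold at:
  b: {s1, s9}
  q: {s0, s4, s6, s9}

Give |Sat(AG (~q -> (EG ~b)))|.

Sat(~q) = {s1, s2, s3, s5, s7, s8}
Sat(~b) = {s0, s2, s3, s4, s5, s6, s7, s8}
EG ~b: greatest fixpoint, start Z0 = {s0, s2, s3, s4, s5, s6, s7, s8}, keep only states in Sat with some successor in Z. Z1 = {s0, s3, s4, s5, s7, s8}; Z2 = {s0, s3, s5, s7, s8}; Z3 = {s0, s5, s7, s8}; fixed.
Sat(EG ~b) = {s0, s5, s7, s8}
Sat(~q -> (EG ~b)) = {s0, s4, s5, s6, s7, s8, s9}
AG (~q -> (EG ~b)): greatest fixpoint, start Z0 = {s0, s4, s5, s6, s7, s8, s9}, keep only states in Sat with every successor in Z. Z1 = {s0, s5, s7, s8, s9}; Z2 = {s0, s5, s7, s8}; fixed.
Sat(AG (~q -> (EG ~b))) = {s0, s5, s7, s8}
|Sat(AG (~q -> (EG ~b)))| = |{s0, s5, s7, s8}| = 4.

4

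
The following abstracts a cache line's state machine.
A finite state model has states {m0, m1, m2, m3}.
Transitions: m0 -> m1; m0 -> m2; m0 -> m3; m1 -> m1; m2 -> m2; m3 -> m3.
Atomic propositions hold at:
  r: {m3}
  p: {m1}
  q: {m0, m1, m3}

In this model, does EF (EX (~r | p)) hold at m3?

Sat(~r) = {m0, m1, m2}
Sat(~r | p) = {m0, m1, m2}
Sat(EX (~r | p)) = {s : some successor in {m0, m1, m2}} = {m0, m1, m2}
EF (EX (~r | p)): least fixpoint, start Z0 = {m0, m1, m2}, add states with some successor in Z. Already a fixed point.
Sat(EF (EX (~r | p))) = {m0, m1, m2}
m3 ∉ Sat(EF (EX (~r | p))) = {m0, m1, m2}, so the formula does not hold at m3.

No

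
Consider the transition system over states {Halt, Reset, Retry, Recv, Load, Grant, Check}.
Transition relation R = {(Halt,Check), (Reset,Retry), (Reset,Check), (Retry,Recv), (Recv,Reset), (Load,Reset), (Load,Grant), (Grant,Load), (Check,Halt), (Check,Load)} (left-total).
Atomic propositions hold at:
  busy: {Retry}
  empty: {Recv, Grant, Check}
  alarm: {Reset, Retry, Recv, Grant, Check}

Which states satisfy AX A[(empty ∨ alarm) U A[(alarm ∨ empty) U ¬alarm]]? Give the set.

{Halt, Grant, Check}

Sat(empty ∨ alarm) = {Reset, Retry, Recv, Grant, Check}
Sat(alarm ∨ empty) = {Reset, Retry, Recv, Grant, Check}
Sat(¬alarm) = {Halt, Load}
A[(alarm ∨ empty) U ¬alarm]: least fixpoint, start Z0 = Sat(¬alarm) = {Halt, Load}, add states in Sat(alarm ∨ empty) with every successor in Z. Z1 = {Halt, Load, Grant, Check}; fixed.
Sat(A[(alarm ∨ empty) U ¬alarm]) = {Halt, Load, Grant, Check}
A[(empty ∨ alarm) U A[(alarm ∨ empty) U ¬alarm]]: least fixpoint, start Z0 = Sat(A[(alarm ∨ empty) U ¬alarm]) = {Halt, Load, Grant, Check}, add states in Sat(empty ∨ alarm) with every successor in Z. Already a fixed point.
Sat(A[(empty ∨ alarm) U A[(alarm ∨ empty) U ¬alarm]]) = {Halt, Load, Grant, Check}
Sat(AX A[(empty ∨ alarm) U A[(alarm ∨ empty) U ¬alarm]]) = {s : every successor in {Halt, Load, Grant, Check}} = {Halt, Grant, Check}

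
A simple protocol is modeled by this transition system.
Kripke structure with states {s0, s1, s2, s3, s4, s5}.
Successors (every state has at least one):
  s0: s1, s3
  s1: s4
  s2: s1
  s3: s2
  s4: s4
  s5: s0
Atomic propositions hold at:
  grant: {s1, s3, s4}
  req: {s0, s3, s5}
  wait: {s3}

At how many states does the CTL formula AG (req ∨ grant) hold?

Sat(req ∨ grant) = {s0, s1, s3, s4, s5}
AG (req ∨ grant): greatest fixpoint, start Z0 = {s0, s1, s3, s4, s5}, keep only states in Sat with every successor in Z. Z1 = {s0, s1, s4, s5}; Z2 = {s1, s4, s5}; Z3 = {s1, s4}; fixed.
Sat(AG (req ∨ grant)) = {s1, s4}
|Sat(AG (req ∨ grant))| = |{s1, s4}| = 2.

2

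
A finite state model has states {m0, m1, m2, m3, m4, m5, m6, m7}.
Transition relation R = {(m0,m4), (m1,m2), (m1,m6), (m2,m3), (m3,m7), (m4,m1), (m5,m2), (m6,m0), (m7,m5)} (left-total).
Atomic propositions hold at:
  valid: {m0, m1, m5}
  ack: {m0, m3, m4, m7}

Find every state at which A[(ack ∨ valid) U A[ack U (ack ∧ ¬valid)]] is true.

Sat(ack ∨ valid) = {m0, m1, m3, m4, m5, m7}
Sat(¬valid) = {m2, m3, m4, m6, m7}
Sat(ack ∧ ¬valid) = {m3, m4, m7}
A[ack U (ack ∧ ¬valid)]: least fixpoint, start Z0 = Sat((ack ∧ ¬valid)) = {m3, m4, m7}, add states in Sat(ack) with every successor in Z. Z1 = {m0, m3, m4, m7}; fixed.
Sat(A[ack U (ack ∧ ¬valid)]) = {m0, m3, m4, m7}
A[(ack ∨ valid) U A[ack U (ack ∧ ¬valid)]]: least fixpoint, start Z0 = Sat(A[ack U (ack ∧ ¬valid)]) = {m0, m3, m4, m7}, add states in Sat(ack ∨ valid) with every successor in Z. Already a fixed point.
Sat(A[(ack ∨ valid) U A[ack U (ack ∧ ¬valid)]]) = {m0, m3, m4, m7}

{m0, m3, m4, m7}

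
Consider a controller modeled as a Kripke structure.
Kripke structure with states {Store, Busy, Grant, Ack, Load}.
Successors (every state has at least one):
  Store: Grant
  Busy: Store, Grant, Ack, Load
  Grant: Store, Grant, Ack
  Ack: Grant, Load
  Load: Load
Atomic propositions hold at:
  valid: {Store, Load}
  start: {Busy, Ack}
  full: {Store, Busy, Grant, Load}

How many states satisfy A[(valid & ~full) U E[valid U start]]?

2

Sat(~full) = {Ack}
Sat(valid & ~full) = ∅
E[valid U start]: least fixpoint, start Z0 = Sat(start) = {Busy, Ack}, add states in Sat(valid) with some successor in Z. Already a fixed point.
Sat(E[valid U start]) = {Busy, Ack}
A[(valid & ~full) U E[valid U start]]: least fixpoint, start Z0 = Sat(E[valid U start]) = {Busy, Ack}, add states in Sat(valid & ~full) with every successor in Z. Already a fixed point.
Sat(A[(valid & ~full) U E[valid U start]]) = {Busy, Ack}
|Sat(A[(valid & ~full) U E[valid U start]])| = |{Busy, Ack}| = 2.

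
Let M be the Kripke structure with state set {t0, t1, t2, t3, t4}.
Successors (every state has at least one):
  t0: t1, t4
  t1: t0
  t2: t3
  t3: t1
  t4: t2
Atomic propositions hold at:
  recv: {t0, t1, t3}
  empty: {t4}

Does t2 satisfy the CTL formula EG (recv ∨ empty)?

Sat(recv ∨ empty) = {t0, t1, t3, t4}
EG (recv ∨ empty): greatest fixpoint, start Z0 = {t0, t1, t3, t4}, keep only states in Sat with some successor in Z. Z1 = {t0, t1, t3}; fixed.
Sat(EG (recv ∨ empty)) = {t0, t1, t3}
t2 ∉ Sat(EG (recv ∨ empty)) = {t0, t1, t3}, so the formula does not hold at t2.

No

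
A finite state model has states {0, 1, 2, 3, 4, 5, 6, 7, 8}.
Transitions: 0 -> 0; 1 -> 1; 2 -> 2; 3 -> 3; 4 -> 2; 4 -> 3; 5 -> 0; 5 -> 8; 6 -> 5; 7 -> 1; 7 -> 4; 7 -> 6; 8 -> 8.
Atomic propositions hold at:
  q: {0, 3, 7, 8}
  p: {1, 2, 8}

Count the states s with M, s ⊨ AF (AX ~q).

Sat(~q) = {1, 2, 4, 5, 6}
Sat(AX ~q) = {s : every successor in {1, 2, 4, 5, 6}} = {1, 2, 6, 7}
AF (AX ~q): least fixpoint, start Z0 = {1, 2, 6, 7}, add states with every successor in Z. Already a fixed point.
Sat(AF (AX ~q)) = {1, 2, 6, 7}
|Sat(AF (AX ~q))| = |{1, 2, 6, 7}| = 4.

4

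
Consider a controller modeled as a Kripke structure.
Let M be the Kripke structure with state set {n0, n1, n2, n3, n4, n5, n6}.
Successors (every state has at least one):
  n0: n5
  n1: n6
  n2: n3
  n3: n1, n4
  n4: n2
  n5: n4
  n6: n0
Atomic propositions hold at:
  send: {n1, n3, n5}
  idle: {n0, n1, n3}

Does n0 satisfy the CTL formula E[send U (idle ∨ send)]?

Yes

Sat(idle ∨ send) = {n0, n1, n3, n5}
E[send U (idle ∨ send)]: least fixpoint, start Z0 = Sat((idle ∨ send)) = {n0, n1, n3, n5}, add states in Sat(send) with some successor in Z. Already a fixed point.
Sat(E[send U (idle ∨ send)]) = {n0, n1, n3, n5}
n0 ∈ Sat(E[send U (idle ∨ send)]) = {n0, n1, n3, n5}, so the formula holds at n0.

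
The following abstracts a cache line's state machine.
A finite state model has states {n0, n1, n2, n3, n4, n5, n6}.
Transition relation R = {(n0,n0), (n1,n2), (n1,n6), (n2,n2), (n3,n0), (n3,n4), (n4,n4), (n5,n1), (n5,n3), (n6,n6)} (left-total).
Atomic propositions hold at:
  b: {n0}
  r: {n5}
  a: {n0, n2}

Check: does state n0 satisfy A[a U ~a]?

Sat(~a) = {n1, n3, n4, n5, n6}
A[a U ~a]: least fixpoint, start Z0 = Sat(~a) = {n1, n3, n4, n5, n6}, add states in Sat(a) with every successor in Z. Already a fixed point.
Sat(A[a U ~a]) = {n1, n3, n4, n5, n6}
n0 ∉ Sat(A[a U ~a]) = {n1, n3, n4, n5, n6}, so the formula does not hold at n0.

No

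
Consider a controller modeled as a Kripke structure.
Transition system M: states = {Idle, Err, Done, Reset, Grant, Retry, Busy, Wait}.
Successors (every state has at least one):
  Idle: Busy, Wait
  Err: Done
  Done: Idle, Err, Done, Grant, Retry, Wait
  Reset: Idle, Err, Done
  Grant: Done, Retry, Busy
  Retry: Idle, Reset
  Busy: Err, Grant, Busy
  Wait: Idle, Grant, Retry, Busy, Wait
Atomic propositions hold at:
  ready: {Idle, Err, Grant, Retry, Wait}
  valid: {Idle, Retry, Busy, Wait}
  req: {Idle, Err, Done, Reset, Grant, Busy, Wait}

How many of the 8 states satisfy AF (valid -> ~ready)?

5

Sat(~ready) = {Done, Reset, Busy}
Sat(valid -> ~ready) = {Err, Done, Reset, Grant, Busy}
AF (valid -> ~ready): least fixpoint, start Z0 = {Err, Done, Reset, Grant, Busy}, add states with every successor in Z. Already a fixed point.
Sat(AF (valid -> ~ready)) = {Err, Done, Reset, Grant, Busy}
|Sat(AF (valid -> ~ready))| = |{Err, Done, Reset, Grant, Busy}| = 5.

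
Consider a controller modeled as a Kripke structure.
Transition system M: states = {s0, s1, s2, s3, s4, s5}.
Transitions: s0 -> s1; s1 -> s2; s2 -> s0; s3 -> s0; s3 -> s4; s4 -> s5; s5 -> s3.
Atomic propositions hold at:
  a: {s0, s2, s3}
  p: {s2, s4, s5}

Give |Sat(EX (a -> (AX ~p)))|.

Sat(~p) = {s0, s1, s3}
Sat(AX ~p) = {s : every successor in {s0, s1, s3}} = {s0, s2, s5}
Sat(a -> (AX ~p)) = {s0, s1, s2, s4, s5}
Sat(EX (a -> (AX ~p))) = {s : some successor in {s0, s1, s2, s4, s5}} = {s0, s1, s2, s3, s4}
|Sat(EX (a -> (AX ~p)))| = |{s0, s1, s2, s3, s4}| = 5.

5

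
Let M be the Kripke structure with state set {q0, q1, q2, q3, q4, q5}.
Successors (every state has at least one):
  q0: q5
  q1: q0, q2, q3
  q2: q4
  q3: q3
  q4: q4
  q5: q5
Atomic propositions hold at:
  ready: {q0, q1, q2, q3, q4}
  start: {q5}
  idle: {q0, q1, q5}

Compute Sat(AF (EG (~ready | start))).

Sat(~ready) = {q5}
Sat(~ready | start) = {q5}
EG (~ready | start): greatest fixpoint, start Z0 = {q5}, keep only states in Sat with some successor in Z. Already a fixed point.
Sat(EG (~ready | start)) = {q5}
AF (EG (~ready | start)): least fixpoint, start Z0 = {q5}, add states with every successor in Z. Z1 = {q0, q5}; fixed.
Sat(AF (EG (~ready | start))) = {q0, q5}

{q0, q5}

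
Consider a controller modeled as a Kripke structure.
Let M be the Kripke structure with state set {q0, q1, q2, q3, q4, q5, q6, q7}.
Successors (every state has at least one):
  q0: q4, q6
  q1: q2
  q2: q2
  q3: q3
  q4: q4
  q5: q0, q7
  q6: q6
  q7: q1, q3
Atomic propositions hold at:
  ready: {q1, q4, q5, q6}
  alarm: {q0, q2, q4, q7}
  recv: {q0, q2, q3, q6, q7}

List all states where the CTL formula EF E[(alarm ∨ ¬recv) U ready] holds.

Sat(¬recv) = {q1, q4, q5}
Sat(alarm ∨ ¬recv) = {q0, q1, q2, q4, q5, q7}
E[(alarm ∨ ¬recv) U ready]: least fixpoint, start Z0 = Sat(ready) = {q1, q4, q5, q6}, add states in Sat(alarm ∨ ¬recv) with some successor in Z. Z1 = {q0, q1, q4, q5, q6, q7}; fixed.
Sat(E[(alarm ∨ ¬recv) U ready]) = {q0, q1, q4, q5, q6, q7}
EF E[(alarm ∨ ¬recv) U ready]: least fixpoint, start Z0 = {q0, q1, q4, q5, q6, q7}, add states with some successor in Z. Already a fixed point.
Sat(EF E[(alarm ∨ ¬recv) U ready]) = {q0, q1, q4, q5, q6, q7}

{q0, q1, q4, q5, q6, q7}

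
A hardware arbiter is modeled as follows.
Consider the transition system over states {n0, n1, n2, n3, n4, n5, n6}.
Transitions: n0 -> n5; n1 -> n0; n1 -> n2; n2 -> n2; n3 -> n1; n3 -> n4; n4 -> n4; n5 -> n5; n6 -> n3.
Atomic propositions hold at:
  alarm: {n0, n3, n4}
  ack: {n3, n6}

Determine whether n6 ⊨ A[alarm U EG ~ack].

No

Sat(~ack) = {n0, n1, n2, n4, n5}
EG ~ack: greatest fixpoint, start Z0 = {n0, n1, n2, n4, n5}, keep only states in Sat with some successor in Z. Already a fixed point.
Sat(EG ~ack) = {n0, n1, n2, n4, n5}
A[alarm U EG ~ack]: least fixpoint, start Z0 = Sat(EG ~ack) = {n0, n1, n2, n4, n5}, add states in Sat(alarm) with every successor in Z. Z1 = {n0, n1, n2, n3, n4, n5}; fixed.
Sat(A[alarm U EG ~ack]) = {n0, n1, n2, n3, n4, n5}
n6 ∉ Sat(A[alarm U EG ~ack]) = {n0, n1, n2, n3, n4, n5}, so the formula does not hold at n6.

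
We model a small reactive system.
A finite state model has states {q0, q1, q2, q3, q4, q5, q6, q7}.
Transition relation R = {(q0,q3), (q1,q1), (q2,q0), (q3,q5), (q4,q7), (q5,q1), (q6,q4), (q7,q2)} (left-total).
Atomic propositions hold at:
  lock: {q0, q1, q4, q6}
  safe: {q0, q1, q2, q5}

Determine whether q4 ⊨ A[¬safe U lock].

Yes

Sat(¬safe) = {q3, q4, q6, q7}
A[¬safe U lock]: least fixpoint, start Z0 = Sat(lock) = {q0, q1, q4, q6}, add states in Sat(¬safe) with every successor in Z. Already a fixed point.
Sat(A[¬safe U lock]) = {q0, q1, q4, q6}
q4 ∈ Sat(A[¬safe U lock]) = {q0, q1, q4, q6}, so the formula holds at q4.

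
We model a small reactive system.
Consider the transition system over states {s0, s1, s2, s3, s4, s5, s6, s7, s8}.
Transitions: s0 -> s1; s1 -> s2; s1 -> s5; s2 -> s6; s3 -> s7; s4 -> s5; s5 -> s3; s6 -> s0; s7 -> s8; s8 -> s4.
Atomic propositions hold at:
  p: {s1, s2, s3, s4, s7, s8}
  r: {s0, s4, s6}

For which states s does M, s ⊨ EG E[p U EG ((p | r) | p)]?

{s0, s1, s2, s6}

Sat(p | r) = {s0, s1, s2, s3, s4, s6, s7, s8}
Sat((p | r) | p) = {s0, s1, s2, s3, s4, s6, s7, s8}
EG ((p | r) | p): greatest fixpoint, start Z0 = {s0, s1, s2, s3, s4, s6, s7, s8}, keep only states in Sat with some successor in Z. Z1 = {s0, s1, s2, s3, s6, s7, s8}; Z2 = {s0, s1, s2, s3, s6, s7}; Z3 = {s0, s1, s2, s3, s6}; Z4 = {s0, s1, s2, s6}; fixed.
Sat(EG ((p | r) | p)) = {s0, s1, s2, s6}
E[p U EG ((p | r) | p)]: least fixpoint, start Z0 = Sat(EG ((p | r) | p)) = {s0, s1, s2, s6}, add states in Sat(p) with some successor in Z. Already a fixed point.
Sat(E[p U EG ((p | r) | p)]) = {s0, s1, s2, s6}
EG E[p U EG ((p | r) | p)]: greatest fixpoint, start Z0 = {s0, s1, s2, s6}, keep only states in Sat with some successor in Z. Already a fixed point.
Sat(EG E[p U EG ((p | r) | p)]) = {s0, s1, s2, s6}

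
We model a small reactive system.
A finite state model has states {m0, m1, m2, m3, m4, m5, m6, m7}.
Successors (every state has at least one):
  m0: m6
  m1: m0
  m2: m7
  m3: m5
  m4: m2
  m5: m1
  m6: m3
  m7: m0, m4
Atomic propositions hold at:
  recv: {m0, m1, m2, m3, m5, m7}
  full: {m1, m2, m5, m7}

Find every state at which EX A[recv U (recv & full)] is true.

Sat(recv & full) = {m1, m2, m5, m7}
A[recv U (recv & full)]: least fixpoint, start Z0 = Sat((recv & full)) = {m1, m2, m5, m7}, add states in Sat(recv) with every successor in Z. Z1 = {m1, m2, m3, m5, m7}; fixed.
Sat(A[recv U (recv & full)]) = {m1, m2, m3, m5, m7}
Sat(EX A[recv U (recv & full)]) = {s : some successor in {m1, m2, m3, m5, m7}} = {m2, m3, m4, m5, m6}

{m2, m3, m4, m5, m6}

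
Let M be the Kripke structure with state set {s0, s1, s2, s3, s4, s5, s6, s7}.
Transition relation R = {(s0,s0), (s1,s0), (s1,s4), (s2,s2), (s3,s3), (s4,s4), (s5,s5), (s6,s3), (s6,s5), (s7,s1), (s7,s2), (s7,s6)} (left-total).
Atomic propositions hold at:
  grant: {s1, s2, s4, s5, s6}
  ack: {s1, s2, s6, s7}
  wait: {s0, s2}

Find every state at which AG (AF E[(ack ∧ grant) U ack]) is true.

Sat(ack ∧ grant) = {s1, s2, s6}
E[(ack ∧ grant) U ack]: least fixpoint, start Z0 = Sat(ack) = {s1, s2, s6, s7}, add states in Sat(ack ∧ grant) with some successor in Z. Already a fixed point.
Sat(E[(ack ∧ grant) U ack]) = {s1, s2, s6, s7}
AF E[(ack ∧ grant) U ack]: least fixpoint, start Z0 = {s1, s2, s6, s7}, add states with every successor in Z. Already a fixed point.
Sat(AF E[(ack ∧ grant) U ack]) = {s1, s2, s6, s7}
AG (AF E[(ack ∧ grant) U ack]): greatest fixpoint, start Z0 = {s1, s2, s6, s7}, keep only states in Sat with every successor in Z. Z1 = {s2, s7}; Z2 = {s2}; fixed.
Sat(AG (AF E[(ack ∧ grant) U ack])) = {s2}

{s2}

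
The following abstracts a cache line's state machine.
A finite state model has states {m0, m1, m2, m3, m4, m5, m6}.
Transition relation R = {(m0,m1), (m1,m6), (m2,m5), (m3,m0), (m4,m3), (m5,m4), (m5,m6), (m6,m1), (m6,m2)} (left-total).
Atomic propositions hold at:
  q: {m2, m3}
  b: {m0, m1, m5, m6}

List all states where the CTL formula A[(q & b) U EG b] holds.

{m0, m1, m5, m6}

Sat(q & b) = ∅
EG b: greatest fixpoint, start Z0 = {m0, m1, m5, m6}, keep only states in Sat with some successor in Z. Already a fixed point.
Sat(EG b) = {m0, m1, m5, m6}
A[(q & b) U EG b]: least fixpoint, start Z0 = Sat(EG b) = {m0, m1, m5, m6}, add states in Sat(q & b) with every successor in Z. Already a fixed point.
Sat(A[(q & b) U EG b]) = {m0, m1, m5, m6}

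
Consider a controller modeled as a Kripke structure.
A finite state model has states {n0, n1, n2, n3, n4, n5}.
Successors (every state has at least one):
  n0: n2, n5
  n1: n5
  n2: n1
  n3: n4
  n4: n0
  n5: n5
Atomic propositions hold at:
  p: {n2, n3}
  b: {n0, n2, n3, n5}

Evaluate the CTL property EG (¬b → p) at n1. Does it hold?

Sat(¬b) = {n1, n4}
Sat(¬b → p) = {n0, n2, n3, n5}
EG (¬b → p): greatest fixpoint, start Z0 = {n0, n2, n3, n5}, keep only states in Sat with some successor in Z. Z1 = {n0, n5}; fixed.
Sat(EG (¬b → p)) = {n0, n5}
n1 ∉ Sat(EG (¬b → p)) = {n0, n5}, so the formula does not hold at n1.

No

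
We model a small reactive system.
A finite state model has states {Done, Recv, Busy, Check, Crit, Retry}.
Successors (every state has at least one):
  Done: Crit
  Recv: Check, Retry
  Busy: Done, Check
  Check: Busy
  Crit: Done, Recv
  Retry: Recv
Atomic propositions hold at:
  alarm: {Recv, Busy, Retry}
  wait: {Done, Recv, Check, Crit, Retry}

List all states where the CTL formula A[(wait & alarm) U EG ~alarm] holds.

Sat(wait & alarm) = {Recv, Retry}
Sat(~alarm) = {Done, Check, Crit}
EG ~alarm: greatest fixpoint, start Z0 = {Done, Check, Crit}, keep only states in Sat with some successor in Z. Z1 = {Done, Crit}; fixed.
Sat(EG ~alarm) = {Done, Crit}
A[(wait & alarm) U EG ~alarm]: least fixpoint, start Z0 = Sat(EG ~alarm) = {Done, Crit}, add states in Sat(wait & alarm) with every successor in Z. Already a fixed point.
Sat(A[(wait & alarm) U EG ~alarm]) = {Done, Crit}

{Done, Crit}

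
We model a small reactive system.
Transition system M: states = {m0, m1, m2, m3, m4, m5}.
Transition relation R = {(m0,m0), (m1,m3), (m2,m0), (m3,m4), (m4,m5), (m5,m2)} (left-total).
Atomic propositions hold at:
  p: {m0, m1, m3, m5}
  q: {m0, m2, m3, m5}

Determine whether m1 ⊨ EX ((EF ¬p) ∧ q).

Yes

Sat(¬p) = {m2, m4}
EF ¬p: least fixpoint, start Z0 = {m2, m4}, add states with some successor in Z. Z1 = {m2, m3, m4, m5}; Z2 = {m1, m2, m3, m4, m5}; fixed.
Sat(EF ¬p) = {m1, m2, m3, m4, m5}
Sat((EF ¬p) ∧ q) = {m2, m3, m5}
Sat(EX ((EF ¬p) ∧ q)) = {s : some successor in {m2, m3, m5}} = {m1, m4, m5}
m1 ∈ Sat(EX ((EF ¬p) ∧ q)) = {m1, m4, m5}, so the formula holds at m1.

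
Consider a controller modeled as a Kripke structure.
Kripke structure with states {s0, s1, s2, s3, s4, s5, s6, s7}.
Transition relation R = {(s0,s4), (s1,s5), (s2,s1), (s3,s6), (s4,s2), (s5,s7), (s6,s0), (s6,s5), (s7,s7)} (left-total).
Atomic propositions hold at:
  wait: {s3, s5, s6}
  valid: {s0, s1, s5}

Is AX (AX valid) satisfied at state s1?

No

Sat(AX valid) = {s : every successor in {s0, s1, s5}} = {s1, s2, s6}
Sat(AX (AX valid)) = {s : every successor in {s1, s2, s6}} = {s2, s3, s4}
s1 ∉ Sat(AX (AX valid)) = {s2, s3, s4}, so the formula does not hold at s1.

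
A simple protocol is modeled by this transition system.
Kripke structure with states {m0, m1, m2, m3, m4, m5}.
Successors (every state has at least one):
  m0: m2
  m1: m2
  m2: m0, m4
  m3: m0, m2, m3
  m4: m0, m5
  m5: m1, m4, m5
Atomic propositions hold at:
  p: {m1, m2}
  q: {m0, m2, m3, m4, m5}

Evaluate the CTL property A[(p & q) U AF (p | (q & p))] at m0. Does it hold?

Sat(p & q) = {m2}
Sat(q & p) = {m2}
Sat(p | (q & p)) = {m1, m2}
AF (p | (q & p)): least fixpoint, start Z0 = {m1, m2}, add states with every successor in Z. Z1 = {m0, m1, m2}; fixed.
Sat(AF (p | (q & p))) = {m0, m1, m2}
A[(p & q) U AF (p | (q & p))]: least fixpoint, start Z0 = Sat(AF (p | (q & p))) = {m0, m1, m2}, add states in Sat(p & q) with every successor in Z. Already a fixed point.
Sat(A[(p & q) U AF (p | (q & p))]) = {m0, m1, m2}
m0 ∈ Sat(A[(p & q) U AF (p | (q & p))]) = {m0, m1, m2}, so the formula holds at m0.

Yes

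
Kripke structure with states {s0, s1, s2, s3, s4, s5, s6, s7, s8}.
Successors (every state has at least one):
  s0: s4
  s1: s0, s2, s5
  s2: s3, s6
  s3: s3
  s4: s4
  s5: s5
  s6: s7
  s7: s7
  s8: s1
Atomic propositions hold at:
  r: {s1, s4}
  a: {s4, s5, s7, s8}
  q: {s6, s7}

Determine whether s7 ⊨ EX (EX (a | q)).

Yes

Sat(a | q) = {s4, s5, s6, s7, s8}
Sat(EX (a | q)) = {s : some successor in {s4, s5, s6, s7, s8}} = {s0, s1, s2, s4, s5, s6, s7}
Sat(EX (EX (a | q))) = {s : some successor in {s0, s1, s2, s4, s5, s6, s7}} = {s0, s1, s2, s4, s5, s6, s7, s8}
s7 ∈ Sat(EX (EX (a | q))) = {s0, s1, s2, s4, s5, s6, s7, s8}, so the formula holds at s7.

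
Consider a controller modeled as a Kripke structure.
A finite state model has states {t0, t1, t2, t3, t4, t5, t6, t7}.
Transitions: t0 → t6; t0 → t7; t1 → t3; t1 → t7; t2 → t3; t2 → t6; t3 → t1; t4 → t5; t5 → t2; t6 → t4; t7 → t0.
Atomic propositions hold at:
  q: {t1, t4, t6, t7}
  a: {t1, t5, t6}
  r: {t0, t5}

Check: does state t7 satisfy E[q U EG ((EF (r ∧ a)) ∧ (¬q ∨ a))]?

No

Sat(r ∧ a) = {t5}
EF (r ∧ a): least fixpoint, start Z0 = {t5}, add states with some successor in Z. Z1 = {t4, t5}; Z2 = {t4, t5, t6}; Z3 = {t0, t2, t4, t5, t6}; Z4 = {t0, t2, t4, t5, t6, t7}; Z5 = {t0, t1, t2, t4, t5, t6, t7}; Z6 = {t0, t1, t2, t3, t4, t5, t6, t7}; fixed.
Sat(EF (r ∧ a)) = {t0, t1, t2, t3, t4, t5, t6, t7}
Sat(¬q) = {t0, t2, t3, t5}
Sat(¬q ∨ a) = {t0, t1, t2, t3, t5, t6}
Sat((EF (r ∧ a)) ∧ (¬q ∨ a)) = {t0, t1, t2, t3, t5, t6}
EG ((EF (r ∧ a)) ∧ (¬q ∨ a)): greatest fixpoint, start Z0 = {t0, t1, t2, t3, t5, t6}, keep only states in Sat with some successor in Z. Z1 = {t0, t1, t2, t3, t5}; Z2 = {t1, t2, t3, t5}; fixed.
Sat(EG ((EF (r ∧ a)) ∧ (¬q ∨ a))) = {t1, t2, t3, t5}
E[q U EG ((EF (r ∧ a)) ∧ (¬q ∨ a))]: least fixpoint, start Z0 = Sat(EG ((EF (r ∧ a)) ∧ (¬q ∨ a))) = {t1, t2, t3, t5}, add states in Sat(q) with some successor in Z. Z1 = {t1, t2, t3, t4, t5}; Z2 = {t1, t2, t3, t4, t5, t6}; fixed.
Sat(E[q U EG ((EF (r ∧ a)) ∧ (¬q ∨ a))]) = {t1, t2, t3, t4, t5, t6}
t7 ∉ Sat(E[q U EG ((EF (r ∧ a)) ∧ (¬q ∨ a))]) = {t1, t2, t3, t4, t5, t6}, so the formula does not hold at t7.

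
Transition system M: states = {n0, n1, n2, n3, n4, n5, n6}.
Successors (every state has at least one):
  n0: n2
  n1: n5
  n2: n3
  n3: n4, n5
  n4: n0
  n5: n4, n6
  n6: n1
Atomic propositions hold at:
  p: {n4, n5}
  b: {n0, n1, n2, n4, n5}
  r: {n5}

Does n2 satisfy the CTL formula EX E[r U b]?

E[r U b]: least fixpoint, start Z0 = Sat(b) = {n0, n1, n2, n4, n5}, add states in Sat(r) with some successor in Z. Already a fixed point.
Sat(E[r U b]) = {n0, n1, n2, n4, n5}
Sat(EX E[r U b]) = {s : some successor in {n0, n1, n2, n4, n5}} = {n0, n1, n3, n4, n5, n6}
n2 ∉ Sat(EX E[r U b]) = {n0, n1, n3, n4, n5, n6}, so the formula does not hold at n2.

No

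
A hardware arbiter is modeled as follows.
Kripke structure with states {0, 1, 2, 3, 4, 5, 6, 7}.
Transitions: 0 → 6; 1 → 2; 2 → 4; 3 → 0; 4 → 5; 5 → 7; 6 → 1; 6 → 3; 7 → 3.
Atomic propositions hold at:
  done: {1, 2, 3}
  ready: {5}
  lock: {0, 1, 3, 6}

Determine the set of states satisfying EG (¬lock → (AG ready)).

Sat(¬lock) = {2, 4, 5, 7}
AG ready: greatest fixpoint, start Z0 = {5}, keep only states in Sat with every successor in Z. Z1 = ∅; fixed.
Sat(AG ready) = ∅
Sat(¬lock → (AG ready)) = {0, 1, 3, 6}
EG (¬lock → (AG ready)): greatest fixpoint, start Z0 = {0, 1, 3, 6}, keep only states in Sat with some successor in Z. Z1 = {0, 3, 6}; fixed.
Sat(EG (¬lock → (AG ready))) = {0, 3, 6}

{0, 3, 6}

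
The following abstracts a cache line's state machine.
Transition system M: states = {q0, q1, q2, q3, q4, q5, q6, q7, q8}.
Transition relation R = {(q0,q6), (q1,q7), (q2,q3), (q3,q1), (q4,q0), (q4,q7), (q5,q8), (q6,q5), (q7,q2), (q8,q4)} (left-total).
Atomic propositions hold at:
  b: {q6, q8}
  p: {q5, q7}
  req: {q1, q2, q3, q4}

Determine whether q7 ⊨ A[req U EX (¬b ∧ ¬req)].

No

Sat(¬b) = {q0, q1, q2, q3, q4, q5, q7}
Sat(¬req) = {q0, q5, q6, q7, q8}
Sat(¬b ∧ ¬req) = {q0, q5, q7}
Sat(EX (¬b ∧ ¬req)) = {s : some successor in {q0, q5, q7}} = {q1, q4, q6}
A[req U EX (¬b ∧ ¬req)]: least fixpoint, start Z0 = Sat(EX (¬b ∧ ¬req)) = {q1, q4, q6}, add states in Sat(req) with every successor in Z. Z1 = {q1, q3, q4, q6}; Z2 = {q1, q2, q3, q4, q6}; fixed.
Sat(A[req U EX (¬b ∧ ¬req)]) = {q1, q2, q3, q4, q6}
q7 ∉ Sat(A[req U EX (¬b ∧ ¬req)]) = {q1, q2, q3, q4, q6}, so the formula does not hold at q7.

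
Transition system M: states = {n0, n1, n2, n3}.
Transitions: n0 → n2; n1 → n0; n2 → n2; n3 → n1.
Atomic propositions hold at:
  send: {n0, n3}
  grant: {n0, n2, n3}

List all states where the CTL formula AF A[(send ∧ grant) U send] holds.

{n0, n1, n3}

Sat(send ∧ grant) = {n0, n3}
A[(send ∧ grant) U send]: least fixpoint, start Z0 = Sat(send) = {n0, n3}, add states in Sat(send ∧ grant) with every successor in Z. Already a fixed point.
Sat(A[(send ∧ grant) U send]) = {n0, n3}
AF A[(send ∧ grant) U send]: least fixpoint, start Z0 = {n0, n3}, add states with every successor in Z. Z1 = {n0, n1, n3}; fixed.
Sat(AF A[(send ∧ grant) U send]) = {n0, n1, n3}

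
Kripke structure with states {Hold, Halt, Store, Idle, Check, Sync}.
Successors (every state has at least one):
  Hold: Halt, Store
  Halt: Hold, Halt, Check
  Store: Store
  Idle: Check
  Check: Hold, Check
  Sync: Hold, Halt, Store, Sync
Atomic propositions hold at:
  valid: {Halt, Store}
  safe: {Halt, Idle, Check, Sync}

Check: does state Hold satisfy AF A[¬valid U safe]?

No

Sat(¬valid) = {Hold, Idle, Check, Sync}
A[¬valid U safe]: least fixpoint, start Z0 = Sat(safe) = {Halt, Idle, Check, Sync}, add states in Sat(¬valid) with every successor in Z. Already a fixed point.
Sat(A[¬valid U safe]) = {Halt, Idle, Check, Sync}
AF A[¬valid U safe]: least fixpoint, start Z0 = {Halt, Idle, Check, Sync}, add states with every successor in Z. Already a fixed point.
Sat(AF A[¬valid U safe]) = {Halt, Idle, Check, Sync}
Hold ∉ Sat(AF A[¬valid U safe]) = {Halt, Idle, Check, Sync}, so the formula does not hold at Hold.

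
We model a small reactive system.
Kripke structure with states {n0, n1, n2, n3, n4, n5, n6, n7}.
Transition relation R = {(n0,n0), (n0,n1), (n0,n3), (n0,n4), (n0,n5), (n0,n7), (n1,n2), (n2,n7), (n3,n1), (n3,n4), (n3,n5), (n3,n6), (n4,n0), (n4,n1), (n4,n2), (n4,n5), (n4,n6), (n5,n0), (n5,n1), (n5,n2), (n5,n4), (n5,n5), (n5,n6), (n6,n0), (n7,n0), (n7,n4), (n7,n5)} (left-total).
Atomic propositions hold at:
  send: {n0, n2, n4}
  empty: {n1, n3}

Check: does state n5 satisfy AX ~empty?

Sat(~empty) = {n0, n2, n4, n5, n6, n7}
Sat(AX ~empty) = {s : every successor in {n0, n2, n4, n5, n6, n7}} = {n1, n2, n6, n7}
n5 ∉ Sat(AX ~empty) = {n1, n2, n6, n7}, so the formula does not hold at n5.

No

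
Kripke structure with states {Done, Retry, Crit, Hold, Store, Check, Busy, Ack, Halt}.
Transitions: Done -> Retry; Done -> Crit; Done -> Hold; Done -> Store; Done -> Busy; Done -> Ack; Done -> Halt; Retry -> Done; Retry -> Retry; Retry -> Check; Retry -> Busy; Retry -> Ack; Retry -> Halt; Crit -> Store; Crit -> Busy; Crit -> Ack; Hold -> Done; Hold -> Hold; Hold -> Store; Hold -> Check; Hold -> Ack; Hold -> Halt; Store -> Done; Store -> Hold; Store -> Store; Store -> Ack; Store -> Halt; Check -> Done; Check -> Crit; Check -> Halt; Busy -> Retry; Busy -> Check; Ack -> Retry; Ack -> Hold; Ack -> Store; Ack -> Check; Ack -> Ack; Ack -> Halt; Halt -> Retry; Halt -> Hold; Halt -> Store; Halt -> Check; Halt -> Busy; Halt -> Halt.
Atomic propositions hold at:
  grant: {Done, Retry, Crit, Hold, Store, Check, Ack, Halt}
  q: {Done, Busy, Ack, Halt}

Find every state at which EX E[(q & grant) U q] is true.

{Done, Retry, Crit, Hold, Store, Check, Ack, Halt}

Sat(q & grant) = {Done, Ack, Halt}
E[(q & grant) U q]: least fixpoint, start Z0 = Sat(q) = {Done, Busy, Ack, Halt}, add states in Sat(q & grant) with some successor in Z. Already a fixed point.
Sat(E[(q & grant) U q]) = {Done, Busy, Ack, Halt}
Sat(EX E[(q & grant) U q]) = {s : some successor in {Done, Busy, Ack, Halt}} = {Done, Retry, Crit, Hold, Store, Check, Ack, Halt}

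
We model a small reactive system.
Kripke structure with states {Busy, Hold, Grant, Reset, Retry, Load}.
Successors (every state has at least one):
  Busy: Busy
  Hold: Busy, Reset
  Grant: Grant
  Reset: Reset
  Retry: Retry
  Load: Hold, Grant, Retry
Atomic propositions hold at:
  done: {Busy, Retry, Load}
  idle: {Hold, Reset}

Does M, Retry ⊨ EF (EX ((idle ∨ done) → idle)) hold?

Sat(idle ∨ done) = {Busy, Hold, Reset, Retry, Load}
Sat((idle ∨ done) → idle) = {Hold, Grant, Reset}
Sat(EX ((idle ∨ done) → idle)) = {s : some successor in {Hold, Grant, Reset}} = {Hold, Grant, Reset, Load}
EF (EX ((idle ∨ done) → idle)): least fixpoint, start Z0 = {Hold, Grant, Reset, Load}, add states with some successor in Z. Already a fixed point.
Sat(EF (EX ((idle ∨ done) → idle))) = {Hold, Grant, Reset, Load}
Retry ∉ Sat(EF (EX ((idle ∨ done) → idle))) = {Hold, Grant, Reset, Load}, so the formula does not hold at Retry.

No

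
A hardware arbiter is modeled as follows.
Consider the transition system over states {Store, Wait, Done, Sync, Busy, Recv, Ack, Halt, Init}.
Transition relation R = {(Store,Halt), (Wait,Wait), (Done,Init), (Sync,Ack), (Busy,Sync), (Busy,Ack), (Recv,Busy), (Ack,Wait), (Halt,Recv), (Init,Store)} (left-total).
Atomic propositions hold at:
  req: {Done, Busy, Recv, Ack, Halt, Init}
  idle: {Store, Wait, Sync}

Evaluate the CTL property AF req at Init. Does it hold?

Yes

AF req: least fixpoint, start Z0 = {Done, Busy, Recv, Ack, Halt, Init}, add states with every successor in Z. Z1 = {Store, Done, Sync, Busy, Recv, Ack, Halt, Init}; fixed.
Sat(AF req) = {Store, Done, Sync, Busy, Recv, Ack, Halt, Init}
Init ∈ Sat(AF req) = {Store, Done, Sync, Busy, Recv, Ack, Halt, Init}, so the formula holds at Init.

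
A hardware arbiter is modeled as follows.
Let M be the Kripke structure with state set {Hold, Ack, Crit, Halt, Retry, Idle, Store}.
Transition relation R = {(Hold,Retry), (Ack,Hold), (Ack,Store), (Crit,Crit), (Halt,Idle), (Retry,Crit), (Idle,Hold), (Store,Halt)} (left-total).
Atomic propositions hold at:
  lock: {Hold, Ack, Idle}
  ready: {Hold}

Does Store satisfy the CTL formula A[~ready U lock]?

Yes

Sat(~ready) = {Ack, Crit, Halt, Retry, Idle, Store}
A[~ready U lock]: least fixpoint, start Z0 = Sat(lock) = {Hold, Ack, Idle}, add states in Sat(~ready) with every successor in Z. Z1 = {Hold, Ack, Halt, Idle}; Z2 = {Hold, Ack, Halt, Idle, Store}; fixed.
Sat(A[~ready U lock]) = {Hold, Ack, Halt, Idle, Store}
Store ∈ Sat(A[~ready U lock]) = {Hold, Ack, Halt, Idle, Store}, so the formula holds at Store.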